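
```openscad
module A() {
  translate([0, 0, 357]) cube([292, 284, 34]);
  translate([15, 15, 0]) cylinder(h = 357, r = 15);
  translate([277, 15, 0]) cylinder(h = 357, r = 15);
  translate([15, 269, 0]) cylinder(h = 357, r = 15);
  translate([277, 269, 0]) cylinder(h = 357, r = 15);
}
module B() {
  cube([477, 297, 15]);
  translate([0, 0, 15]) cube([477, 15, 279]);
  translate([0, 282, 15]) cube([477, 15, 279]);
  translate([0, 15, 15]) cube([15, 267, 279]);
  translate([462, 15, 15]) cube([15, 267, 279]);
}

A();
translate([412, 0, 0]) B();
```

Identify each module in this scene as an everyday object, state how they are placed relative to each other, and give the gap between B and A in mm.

A is a stool. B is an open box. The open box is on the floor beside the stool on its +x side. The gap between the open box and the stool is 120 mm.

The open box's nearest face is 120 mm from the stool's +x face.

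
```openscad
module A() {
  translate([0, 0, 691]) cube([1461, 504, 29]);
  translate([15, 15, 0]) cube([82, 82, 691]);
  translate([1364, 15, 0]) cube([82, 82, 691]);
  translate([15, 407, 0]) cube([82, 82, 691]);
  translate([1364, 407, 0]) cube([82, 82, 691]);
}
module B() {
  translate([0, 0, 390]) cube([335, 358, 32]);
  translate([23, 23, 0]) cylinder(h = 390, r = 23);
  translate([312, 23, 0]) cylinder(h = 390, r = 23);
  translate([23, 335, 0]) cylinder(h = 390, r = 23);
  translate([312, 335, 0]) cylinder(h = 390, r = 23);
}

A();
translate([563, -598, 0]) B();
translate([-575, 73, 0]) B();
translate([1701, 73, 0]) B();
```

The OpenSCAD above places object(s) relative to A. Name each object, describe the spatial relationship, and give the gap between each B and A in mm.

Each stool's nearest face is 240 mm from the table's bounding box.

A is a table. B is a stool. Three stools sit around the table at the −y, −x, +x sides. The gap between each stool and the table is 240 mm.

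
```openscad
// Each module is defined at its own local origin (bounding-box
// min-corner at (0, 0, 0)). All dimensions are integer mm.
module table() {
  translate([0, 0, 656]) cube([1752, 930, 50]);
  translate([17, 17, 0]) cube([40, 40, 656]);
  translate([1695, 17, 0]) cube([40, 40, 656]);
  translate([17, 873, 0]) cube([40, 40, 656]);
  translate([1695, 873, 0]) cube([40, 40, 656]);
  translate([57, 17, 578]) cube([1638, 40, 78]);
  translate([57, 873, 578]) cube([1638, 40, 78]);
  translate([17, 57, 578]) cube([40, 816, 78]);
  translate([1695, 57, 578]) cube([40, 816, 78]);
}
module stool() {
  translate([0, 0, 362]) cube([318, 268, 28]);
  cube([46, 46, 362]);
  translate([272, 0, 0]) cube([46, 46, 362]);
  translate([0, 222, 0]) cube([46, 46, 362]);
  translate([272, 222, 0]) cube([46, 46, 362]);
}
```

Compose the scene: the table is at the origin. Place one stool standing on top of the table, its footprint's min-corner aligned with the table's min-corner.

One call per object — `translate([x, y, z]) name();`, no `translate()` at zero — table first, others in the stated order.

table();
translate([0, 0, 706]) stool();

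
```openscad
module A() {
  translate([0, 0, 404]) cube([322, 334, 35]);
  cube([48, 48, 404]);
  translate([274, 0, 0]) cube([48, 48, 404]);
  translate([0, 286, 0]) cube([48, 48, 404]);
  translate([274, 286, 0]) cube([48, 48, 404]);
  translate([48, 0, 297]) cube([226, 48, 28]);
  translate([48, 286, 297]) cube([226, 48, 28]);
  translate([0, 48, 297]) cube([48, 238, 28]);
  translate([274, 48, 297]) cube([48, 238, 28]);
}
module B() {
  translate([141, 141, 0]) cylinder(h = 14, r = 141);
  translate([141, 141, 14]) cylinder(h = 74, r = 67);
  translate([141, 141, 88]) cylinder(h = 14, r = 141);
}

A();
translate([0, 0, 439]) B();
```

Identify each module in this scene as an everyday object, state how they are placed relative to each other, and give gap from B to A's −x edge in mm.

A is a stool. B is a spool. The spool is on top of the stool. The gap from the spool to the stool's −x edge is 0 mm.

The spool's min-x is at 0; the stool's min-x is 0; gap = 0 mm.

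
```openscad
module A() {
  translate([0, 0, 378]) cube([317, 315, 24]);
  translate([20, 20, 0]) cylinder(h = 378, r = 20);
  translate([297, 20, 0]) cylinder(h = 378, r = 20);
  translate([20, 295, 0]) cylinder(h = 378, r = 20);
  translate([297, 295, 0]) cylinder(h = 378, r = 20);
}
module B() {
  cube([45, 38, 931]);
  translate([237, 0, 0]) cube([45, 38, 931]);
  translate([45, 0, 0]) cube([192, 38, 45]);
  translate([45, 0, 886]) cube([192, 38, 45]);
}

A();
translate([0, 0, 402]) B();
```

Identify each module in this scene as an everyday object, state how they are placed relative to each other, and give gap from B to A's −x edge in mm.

A is a stool. B is a picture frame. The picture frame is on top of the stool. The gap from the picture frame to the stool's −x edge is 0 mm.

The picture frame's min-x is at 0; the stool's min-x is 0; gap = 0 mm.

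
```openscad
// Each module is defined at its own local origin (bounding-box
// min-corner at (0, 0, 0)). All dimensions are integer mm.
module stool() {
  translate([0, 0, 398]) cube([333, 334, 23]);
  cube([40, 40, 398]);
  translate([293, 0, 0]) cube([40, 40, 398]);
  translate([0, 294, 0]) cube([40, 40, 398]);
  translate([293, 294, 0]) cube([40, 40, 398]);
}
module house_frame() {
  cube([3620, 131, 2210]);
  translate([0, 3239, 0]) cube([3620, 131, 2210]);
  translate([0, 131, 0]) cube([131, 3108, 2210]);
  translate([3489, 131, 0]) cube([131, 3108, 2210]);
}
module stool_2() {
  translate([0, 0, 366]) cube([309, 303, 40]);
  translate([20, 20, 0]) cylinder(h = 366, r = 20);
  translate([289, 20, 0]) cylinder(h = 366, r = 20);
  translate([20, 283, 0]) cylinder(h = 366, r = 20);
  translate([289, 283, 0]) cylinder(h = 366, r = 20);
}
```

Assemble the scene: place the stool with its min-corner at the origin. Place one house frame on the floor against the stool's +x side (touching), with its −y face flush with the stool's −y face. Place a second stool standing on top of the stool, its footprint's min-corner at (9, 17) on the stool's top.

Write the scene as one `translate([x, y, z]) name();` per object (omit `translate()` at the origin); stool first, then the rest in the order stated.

stool();
translate([333, 0, 0]) house_frame();
translate([9, 17, 421]) stool_2();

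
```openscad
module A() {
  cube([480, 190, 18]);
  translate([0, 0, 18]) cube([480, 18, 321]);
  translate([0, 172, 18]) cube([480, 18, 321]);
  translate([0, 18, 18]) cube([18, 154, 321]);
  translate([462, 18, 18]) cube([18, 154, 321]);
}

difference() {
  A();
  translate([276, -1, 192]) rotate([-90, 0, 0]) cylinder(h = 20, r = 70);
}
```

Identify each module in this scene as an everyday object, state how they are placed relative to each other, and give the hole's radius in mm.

The subtracted cylinder has r = 70 mm.

A is an open box. The open box has a circular hole through its front wall. The hole's radius is 70 mm.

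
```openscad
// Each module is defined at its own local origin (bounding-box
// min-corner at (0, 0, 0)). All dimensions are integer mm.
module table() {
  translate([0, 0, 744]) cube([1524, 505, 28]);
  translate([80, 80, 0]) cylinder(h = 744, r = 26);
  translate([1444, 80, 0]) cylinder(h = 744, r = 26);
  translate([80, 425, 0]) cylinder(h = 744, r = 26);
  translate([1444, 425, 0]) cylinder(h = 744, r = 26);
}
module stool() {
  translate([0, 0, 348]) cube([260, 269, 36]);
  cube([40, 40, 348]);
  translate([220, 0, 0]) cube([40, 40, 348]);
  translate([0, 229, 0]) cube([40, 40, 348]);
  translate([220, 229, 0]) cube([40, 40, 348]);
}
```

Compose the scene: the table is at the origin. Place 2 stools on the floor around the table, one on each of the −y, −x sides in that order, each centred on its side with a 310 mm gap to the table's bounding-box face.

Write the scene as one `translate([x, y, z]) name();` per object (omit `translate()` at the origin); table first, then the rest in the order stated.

table();
translate([632, -579, 0]) stool();
translate([-570, 118, 0]) stool();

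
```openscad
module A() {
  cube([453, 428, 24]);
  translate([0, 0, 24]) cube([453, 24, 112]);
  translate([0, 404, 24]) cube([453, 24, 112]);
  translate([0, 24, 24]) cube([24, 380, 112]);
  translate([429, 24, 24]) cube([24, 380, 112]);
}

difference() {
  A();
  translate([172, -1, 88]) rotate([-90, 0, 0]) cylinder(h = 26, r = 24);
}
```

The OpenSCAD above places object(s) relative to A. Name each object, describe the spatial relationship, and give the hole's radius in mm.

A is an open box. The open box has a circular hole through its front wall. The hole's radius is 24 mm.

The subtracted cylinder has r = 24 mm.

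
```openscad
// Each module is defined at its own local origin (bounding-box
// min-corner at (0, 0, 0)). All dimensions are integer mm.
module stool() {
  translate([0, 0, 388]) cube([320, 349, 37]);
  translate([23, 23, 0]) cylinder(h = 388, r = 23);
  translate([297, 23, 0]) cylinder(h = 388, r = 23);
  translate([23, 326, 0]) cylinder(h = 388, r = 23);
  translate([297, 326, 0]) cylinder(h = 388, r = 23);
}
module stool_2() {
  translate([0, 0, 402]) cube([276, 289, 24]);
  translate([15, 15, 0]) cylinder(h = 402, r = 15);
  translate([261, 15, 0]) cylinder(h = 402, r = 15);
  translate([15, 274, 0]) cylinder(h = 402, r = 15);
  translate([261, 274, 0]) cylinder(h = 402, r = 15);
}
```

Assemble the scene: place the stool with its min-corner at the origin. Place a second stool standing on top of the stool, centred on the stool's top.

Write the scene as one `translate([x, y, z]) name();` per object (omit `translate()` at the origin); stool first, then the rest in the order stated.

stool();
translate([22, 30, 425]) stool_2();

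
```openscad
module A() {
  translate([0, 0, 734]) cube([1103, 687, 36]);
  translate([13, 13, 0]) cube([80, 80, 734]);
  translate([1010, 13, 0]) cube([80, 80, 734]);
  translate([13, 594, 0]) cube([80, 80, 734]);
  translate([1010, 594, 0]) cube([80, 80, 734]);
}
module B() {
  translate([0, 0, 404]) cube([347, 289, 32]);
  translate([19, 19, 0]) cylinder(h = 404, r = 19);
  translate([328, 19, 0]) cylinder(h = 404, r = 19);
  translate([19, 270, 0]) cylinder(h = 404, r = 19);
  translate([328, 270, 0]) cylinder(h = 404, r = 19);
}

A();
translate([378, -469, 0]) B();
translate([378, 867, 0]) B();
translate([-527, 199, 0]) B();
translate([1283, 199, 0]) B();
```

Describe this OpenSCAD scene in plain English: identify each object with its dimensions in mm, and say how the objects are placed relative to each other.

A is a table with a 1103×687 mm rectangular top, 36 mm thick, top surface at z = 770 mm, supported by four 80×80 mm square legs, each inset 13 mm from the nearest pair of top edges, running from the floor.

B is a four-legged stool. The seat is a 347×289×32 mm slab whose top surface is at z = 436 mm; four round legs, each 38 mm in diameter, run from the floor (z = 0) to the underside of the seat, each leg's axis is inset half a diameter from the nearest pair of seat edges (so the leg's bounding box is flush with the corner).

Four stools sit around the table at the −y, +y, −x, +x sides.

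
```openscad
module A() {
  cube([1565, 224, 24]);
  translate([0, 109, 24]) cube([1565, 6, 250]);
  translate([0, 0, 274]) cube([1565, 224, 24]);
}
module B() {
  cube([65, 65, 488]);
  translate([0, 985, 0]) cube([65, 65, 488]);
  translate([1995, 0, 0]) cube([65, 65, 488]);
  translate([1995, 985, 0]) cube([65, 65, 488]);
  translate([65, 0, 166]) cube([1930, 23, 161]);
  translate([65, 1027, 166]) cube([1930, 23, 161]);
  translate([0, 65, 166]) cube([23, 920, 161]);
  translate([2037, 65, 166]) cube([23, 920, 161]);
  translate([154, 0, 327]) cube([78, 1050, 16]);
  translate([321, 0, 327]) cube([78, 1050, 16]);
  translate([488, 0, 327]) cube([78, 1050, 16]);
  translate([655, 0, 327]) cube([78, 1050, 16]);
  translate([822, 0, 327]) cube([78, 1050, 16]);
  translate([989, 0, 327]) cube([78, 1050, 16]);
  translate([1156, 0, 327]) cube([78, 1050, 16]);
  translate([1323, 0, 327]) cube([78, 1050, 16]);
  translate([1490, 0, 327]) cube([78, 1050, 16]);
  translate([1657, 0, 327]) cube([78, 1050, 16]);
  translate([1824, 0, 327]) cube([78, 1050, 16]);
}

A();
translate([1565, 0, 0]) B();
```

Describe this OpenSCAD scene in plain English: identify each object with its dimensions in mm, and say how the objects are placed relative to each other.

A is an I-beam lying along x, 1565 mm long. Overall section height 298 mm. Two flanges 224 mm wide (y) and 24 mm thick, one on the floor and one at the top; a web 6 mm thick runs between them, centred on the flange width.

B is a bed frame 2060 mm long (x) by 1050 mm wide (y). Four 65×65 mm corner posts, 488 mm tall, at the corners of the footprint. Four rails of 23 mm thickness and 161 mm height run between adjacent posts with their undersides at z = 166 mm, their outer faces flush with the outside of the frame (the two x-running rails run between the posts' inner faces; the two y-running rails run between the posts' inner faces). 11 slats, each 78 mm wide (x) and 16 mm thick, lie across the top of the two x-running rails, running the full 1050 mm width of the frame in y; the slats are evenly spaced along x between the inner faces of the end posts with equal gaps (rounded down to the nearest mm) at the −x end and between each pair — any rounding remainder accumulates at the +x end.

The bed frame is against the I-beam's +x side, with their −y faces flush.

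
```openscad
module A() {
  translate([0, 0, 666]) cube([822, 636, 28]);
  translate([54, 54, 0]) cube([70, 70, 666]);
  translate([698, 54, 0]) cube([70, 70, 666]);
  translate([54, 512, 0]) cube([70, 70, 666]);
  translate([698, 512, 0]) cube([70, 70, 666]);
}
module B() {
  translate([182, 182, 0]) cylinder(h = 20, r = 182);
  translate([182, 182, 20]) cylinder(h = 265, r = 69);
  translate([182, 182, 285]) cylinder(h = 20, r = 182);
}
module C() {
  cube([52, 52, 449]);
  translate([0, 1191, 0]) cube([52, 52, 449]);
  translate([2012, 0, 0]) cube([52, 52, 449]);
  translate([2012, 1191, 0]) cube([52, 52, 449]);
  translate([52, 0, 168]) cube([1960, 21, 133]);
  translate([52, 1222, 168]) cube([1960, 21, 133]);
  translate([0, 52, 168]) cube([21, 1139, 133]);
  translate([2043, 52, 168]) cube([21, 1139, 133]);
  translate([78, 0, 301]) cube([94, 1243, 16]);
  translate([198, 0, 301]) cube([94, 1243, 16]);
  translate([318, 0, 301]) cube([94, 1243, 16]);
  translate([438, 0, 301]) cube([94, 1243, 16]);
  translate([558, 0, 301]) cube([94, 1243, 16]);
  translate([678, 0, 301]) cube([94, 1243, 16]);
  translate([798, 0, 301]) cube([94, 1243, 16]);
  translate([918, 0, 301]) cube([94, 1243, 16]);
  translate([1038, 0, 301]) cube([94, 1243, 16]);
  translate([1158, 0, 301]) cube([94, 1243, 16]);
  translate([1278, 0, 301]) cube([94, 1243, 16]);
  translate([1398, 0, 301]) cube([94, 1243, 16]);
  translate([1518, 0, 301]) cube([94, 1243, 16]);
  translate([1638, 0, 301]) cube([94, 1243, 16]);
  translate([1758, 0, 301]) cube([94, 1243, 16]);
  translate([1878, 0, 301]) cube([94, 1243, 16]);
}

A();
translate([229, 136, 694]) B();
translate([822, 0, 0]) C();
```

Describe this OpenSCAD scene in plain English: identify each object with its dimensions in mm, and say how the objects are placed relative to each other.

A is a table: top 822 mm (x) × 636 mm (y), 28 mm thick, upper face at z = 694 mm, on four 70×70 mm square legs, each inset 54 mm from the nearest pair of top edges, running from z = 0 to the bottom of the top.

B is a spool: two coaxial disc flanges of radius 182 mm and thickness 20 mm, joined by a core cylinder of radius 69 mm and height 265 mm. The lower flange rests on z = 0 and the three cylinders share a vertical axis.

C is a bed frame 2064 mm long (x) by 1243 mm wide (y). Four 52×52 mm corner posts, 449 mm tall, at the corners of the footprint. Four rails of 21 mm thickness and 133 mm height run between adjacent posts with their undersides at z = 168 mm, their outer faces flush with the outside of the frame (the two x-running rails run between the posts' inner faces; the two y-running rails run between the posts' inner faces). 16 slats, each 94 mm wide (x) and 16 mm thick, lie across the top of the two x-running rails, running the full 1243 mm width of the frame in y; the slats are evenly spaced along x between the inner faces of the end posts with equal gaps (rounded down to the nearest mm) at the −x end and between each pair — any rounding remainder accumulates at the +x end.

The spool is on top of the table, centred. The bed frame is against the table's +x side, with their −y faces flush.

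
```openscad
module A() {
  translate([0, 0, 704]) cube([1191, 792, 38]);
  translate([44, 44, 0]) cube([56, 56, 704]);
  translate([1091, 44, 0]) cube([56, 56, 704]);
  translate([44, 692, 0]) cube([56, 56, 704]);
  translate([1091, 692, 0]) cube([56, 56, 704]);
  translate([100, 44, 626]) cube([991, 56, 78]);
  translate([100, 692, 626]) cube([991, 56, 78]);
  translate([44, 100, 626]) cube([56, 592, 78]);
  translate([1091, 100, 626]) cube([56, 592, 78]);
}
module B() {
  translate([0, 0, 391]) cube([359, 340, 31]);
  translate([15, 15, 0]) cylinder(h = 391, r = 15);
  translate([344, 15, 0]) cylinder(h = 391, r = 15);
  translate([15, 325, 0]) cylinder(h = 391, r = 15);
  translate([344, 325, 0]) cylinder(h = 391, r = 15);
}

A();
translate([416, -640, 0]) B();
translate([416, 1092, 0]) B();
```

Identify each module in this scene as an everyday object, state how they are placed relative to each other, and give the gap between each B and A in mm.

Each stool's nearest face is 300 mm from the table's bounding box.

A is a table. B is a stool. Two stools sit around the table at the −y, +y sides. The gap between each stool and the table is 300 mm.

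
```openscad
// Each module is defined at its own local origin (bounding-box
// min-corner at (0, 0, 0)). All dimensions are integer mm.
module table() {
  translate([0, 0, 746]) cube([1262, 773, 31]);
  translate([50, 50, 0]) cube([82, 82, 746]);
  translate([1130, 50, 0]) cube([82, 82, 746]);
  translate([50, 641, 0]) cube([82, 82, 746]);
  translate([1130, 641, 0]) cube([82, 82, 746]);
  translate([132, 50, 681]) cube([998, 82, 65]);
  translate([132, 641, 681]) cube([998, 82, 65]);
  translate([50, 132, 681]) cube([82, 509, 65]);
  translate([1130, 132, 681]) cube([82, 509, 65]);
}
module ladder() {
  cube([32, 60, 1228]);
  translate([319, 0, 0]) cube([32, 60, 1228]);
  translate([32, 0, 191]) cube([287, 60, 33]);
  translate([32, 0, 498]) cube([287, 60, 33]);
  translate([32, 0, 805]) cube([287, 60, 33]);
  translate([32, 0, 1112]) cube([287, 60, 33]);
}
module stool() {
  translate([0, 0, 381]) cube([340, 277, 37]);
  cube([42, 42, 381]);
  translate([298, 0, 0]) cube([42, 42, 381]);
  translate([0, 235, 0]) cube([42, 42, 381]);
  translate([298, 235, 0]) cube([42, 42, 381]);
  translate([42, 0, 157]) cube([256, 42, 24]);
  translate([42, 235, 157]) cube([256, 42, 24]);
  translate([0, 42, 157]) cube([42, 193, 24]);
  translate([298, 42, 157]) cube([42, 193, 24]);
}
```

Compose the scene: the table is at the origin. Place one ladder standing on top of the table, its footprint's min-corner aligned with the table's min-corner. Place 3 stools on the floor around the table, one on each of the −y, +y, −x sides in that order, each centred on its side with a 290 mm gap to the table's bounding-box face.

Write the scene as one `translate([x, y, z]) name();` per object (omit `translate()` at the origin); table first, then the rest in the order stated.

table();
translate([0, 0, 777]) ladder();
translate([461, -567, 0]) stool();
translate([461, 1063, 0]) stool();
translate([-630, 248, 0]) stool();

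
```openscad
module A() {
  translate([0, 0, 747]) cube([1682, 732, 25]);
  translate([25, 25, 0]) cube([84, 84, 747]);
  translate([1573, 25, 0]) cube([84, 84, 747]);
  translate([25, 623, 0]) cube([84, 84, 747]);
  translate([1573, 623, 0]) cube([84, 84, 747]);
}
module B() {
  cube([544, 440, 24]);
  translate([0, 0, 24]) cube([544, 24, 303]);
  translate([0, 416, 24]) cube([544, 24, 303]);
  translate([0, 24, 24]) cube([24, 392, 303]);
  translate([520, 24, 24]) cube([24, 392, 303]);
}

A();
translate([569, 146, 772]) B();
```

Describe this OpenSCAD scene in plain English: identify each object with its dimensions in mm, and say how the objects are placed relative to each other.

A is a table with a 1682×732 mm rectangular top, 25 mm thick, top surface at z = 772 mm, supported by four 84×84 mm square legs, each inset 25 mm from the nearest pair of top edges, running from the floor.

B is an open storage box with external size 544×440×327 mm and wall thickness 24 mm (the base is also 24 mm thick). The base covers the whole footprint; the four walls stand on the base, with the y-facing walls full-width and the x-facing walls fitting between their inner faces.

The open box is on top of the table, centred.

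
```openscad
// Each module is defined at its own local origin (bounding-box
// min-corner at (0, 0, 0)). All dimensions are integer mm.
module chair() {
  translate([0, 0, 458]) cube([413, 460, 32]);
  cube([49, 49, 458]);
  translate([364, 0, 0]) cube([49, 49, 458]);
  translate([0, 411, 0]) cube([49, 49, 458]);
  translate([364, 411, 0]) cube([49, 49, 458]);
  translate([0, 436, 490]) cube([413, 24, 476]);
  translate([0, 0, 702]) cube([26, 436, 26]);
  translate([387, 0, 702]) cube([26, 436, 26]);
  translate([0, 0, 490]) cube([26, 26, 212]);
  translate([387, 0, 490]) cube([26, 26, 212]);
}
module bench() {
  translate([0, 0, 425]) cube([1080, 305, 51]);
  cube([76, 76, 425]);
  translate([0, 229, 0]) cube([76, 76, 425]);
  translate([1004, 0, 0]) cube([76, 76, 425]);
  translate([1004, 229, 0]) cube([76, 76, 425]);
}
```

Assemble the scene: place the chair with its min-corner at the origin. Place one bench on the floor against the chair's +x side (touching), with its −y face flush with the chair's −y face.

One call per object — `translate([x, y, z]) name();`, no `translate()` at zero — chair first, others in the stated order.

chair();
translate([413, 0, 0]) bench();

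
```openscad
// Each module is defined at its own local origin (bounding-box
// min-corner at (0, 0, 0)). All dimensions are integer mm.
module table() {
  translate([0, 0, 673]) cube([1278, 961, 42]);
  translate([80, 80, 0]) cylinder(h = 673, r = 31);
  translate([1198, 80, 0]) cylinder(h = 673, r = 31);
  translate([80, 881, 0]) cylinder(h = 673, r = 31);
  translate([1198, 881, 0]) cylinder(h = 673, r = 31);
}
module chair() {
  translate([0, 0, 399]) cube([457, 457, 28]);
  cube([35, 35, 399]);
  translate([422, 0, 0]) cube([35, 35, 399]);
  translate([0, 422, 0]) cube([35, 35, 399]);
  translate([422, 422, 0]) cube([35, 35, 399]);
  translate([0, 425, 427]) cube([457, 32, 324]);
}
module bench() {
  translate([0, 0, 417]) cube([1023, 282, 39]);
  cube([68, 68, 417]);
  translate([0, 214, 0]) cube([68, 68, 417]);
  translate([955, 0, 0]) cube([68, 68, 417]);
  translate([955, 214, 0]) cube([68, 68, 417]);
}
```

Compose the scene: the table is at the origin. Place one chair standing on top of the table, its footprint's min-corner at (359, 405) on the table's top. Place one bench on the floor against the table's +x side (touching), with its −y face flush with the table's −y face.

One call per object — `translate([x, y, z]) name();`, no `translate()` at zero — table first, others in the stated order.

table();
translate([359, 405, 715]) chair();
translate([1278, 0, 0]) bench();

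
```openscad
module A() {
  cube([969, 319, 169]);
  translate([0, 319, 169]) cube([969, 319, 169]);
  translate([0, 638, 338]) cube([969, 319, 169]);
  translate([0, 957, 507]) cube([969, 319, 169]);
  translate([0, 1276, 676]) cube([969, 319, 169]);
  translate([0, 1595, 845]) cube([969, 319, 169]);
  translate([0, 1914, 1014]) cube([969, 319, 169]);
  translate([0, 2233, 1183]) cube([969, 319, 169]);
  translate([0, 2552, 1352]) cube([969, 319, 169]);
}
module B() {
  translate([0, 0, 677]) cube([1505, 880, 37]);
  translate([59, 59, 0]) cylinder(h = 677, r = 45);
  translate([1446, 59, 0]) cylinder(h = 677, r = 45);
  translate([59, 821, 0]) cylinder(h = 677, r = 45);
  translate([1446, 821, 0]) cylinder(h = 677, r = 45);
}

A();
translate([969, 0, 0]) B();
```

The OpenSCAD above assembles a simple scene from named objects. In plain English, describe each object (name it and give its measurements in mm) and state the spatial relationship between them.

A is a run of 9 identical solid stair steps. Each tread is 969×319 mm and each step block is 169 mm high. Step 1 rests on the floor; step k is offset from step 1 by (k−1)×319 mm in y and (k−1)×169 mm in z.

B is a table: top 1505 mm (x) × 880 mm (y), 37 mm thick, upper face at z = 714 mm, on four round legs of 90 mm diameter, each leg's bounding box inset 14 mm from the nearest pair of top edges, running from z = 0 to the bottom of the top.

The table is against the staircase's +x side, with their −y faces flush.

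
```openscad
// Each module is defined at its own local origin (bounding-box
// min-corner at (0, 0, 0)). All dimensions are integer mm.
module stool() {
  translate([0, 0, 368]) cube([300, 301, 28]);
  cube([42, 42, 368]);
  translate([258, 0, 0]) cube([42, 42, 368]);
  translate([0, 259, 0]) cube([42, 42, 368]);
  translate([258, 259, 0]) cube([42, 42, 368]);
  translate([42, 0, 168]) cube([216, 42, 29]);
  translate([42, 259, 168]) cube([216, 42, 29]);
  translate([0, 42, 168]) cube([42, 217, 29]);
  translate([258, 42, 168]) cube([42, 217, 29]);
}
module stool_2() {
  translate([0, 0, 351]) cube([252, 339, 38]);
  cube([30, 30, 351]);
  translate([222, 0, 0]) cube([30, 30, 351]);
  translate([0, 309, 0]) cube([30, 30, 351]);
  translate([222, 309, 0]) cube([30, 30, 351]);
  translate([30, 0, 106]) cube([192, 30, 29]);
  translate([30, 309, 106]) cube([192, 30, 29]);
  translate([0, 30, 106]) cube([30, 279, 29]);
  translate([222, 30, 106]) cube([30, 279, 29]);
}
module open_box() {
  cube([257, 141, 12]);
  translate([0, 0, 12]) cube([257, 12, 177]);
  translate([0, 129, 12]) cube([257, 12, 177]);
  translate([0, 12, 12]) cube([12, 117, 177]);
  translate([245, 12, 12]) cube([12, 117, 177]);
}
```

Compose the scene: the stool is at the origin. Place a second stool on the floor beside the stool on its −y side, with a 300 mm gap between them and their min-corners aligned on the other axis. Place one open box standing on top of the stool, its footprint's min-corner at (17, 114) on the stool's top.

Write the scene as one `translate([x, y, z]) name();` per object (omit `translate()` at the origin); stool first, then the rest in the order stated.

stool();
translate([0, -639, 0]) stool_2();
translate([17, 114, 396]) open_box();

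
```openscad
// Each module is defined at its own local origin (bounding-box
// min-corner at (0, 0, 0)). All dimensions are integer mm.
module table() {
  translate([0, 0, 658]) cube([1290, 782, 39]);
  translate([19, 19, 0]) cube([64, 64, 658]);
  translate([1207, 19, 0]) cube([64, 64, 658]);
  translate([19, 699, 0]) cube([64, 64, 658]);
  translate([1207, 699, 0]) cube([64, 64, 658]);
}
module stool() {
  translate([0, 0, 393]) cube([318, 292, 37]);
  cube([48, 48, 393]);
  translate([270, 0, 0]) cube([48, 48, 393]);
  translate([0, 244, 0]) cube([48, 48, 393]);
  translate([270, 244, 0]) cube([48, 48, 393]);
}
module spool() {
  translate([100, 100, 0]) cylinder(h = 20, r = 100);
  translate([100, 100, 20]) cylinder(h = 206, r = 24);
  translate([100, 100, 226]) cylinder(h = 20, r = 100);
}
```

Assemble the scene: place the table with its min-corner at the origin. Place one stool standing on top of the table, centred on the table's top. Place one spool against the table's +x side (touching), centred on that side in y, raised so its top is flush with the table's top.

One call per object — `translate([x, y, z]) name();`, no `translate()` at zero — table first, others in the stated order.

table();
translate([486, 245, 697]) stool();
translate([1290, 291, 451]) spool();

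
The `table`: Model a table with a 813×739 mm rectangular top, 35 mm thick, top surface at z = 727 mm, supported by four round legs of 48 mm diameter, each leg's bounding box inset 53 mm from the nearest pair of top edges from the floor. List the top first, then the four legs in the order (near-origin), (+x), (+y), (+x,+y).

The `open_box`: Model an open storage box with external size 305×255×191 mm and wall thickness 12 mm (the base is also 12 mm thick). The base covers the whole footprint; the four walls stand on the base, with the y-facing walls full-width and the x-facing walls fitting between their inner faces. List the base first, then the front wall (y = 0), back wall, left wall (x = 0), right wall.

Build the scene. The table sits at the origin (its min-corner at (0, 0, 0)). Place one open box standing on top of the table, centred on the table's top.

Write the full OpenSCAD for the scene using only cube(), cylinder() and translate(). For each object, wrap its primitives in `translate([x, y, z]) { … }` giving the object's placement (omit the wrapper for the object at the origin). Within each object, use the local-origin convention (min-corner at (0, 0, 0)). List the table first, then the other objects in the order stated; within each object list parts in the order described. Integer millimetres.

translate([0, 0, 692]) cube([813, 739, 35]);
translate([77, 77, 0]) cylinder(h = 692, r = 24);
translate([736, 77, 0]) cylinder(h = 692, r = 24);
translate([77, 662, 0]) cylinder(h = 692, r = 24);
translate([736, 662, 0]) cylinder(h = 692, r = 24);
translate([254, 242, 727]) {
  cube([305, 255, 12]);
  translate([0, 0, 12]) cube([305, 12, 179]);
  translate([0, 243, 12]) cube([305, 12, 179]);
  translate([0, 12, 12]) cube([12, 231, 179]);
  translate([293, 12, 12]) cube([12, 231, 179]);
}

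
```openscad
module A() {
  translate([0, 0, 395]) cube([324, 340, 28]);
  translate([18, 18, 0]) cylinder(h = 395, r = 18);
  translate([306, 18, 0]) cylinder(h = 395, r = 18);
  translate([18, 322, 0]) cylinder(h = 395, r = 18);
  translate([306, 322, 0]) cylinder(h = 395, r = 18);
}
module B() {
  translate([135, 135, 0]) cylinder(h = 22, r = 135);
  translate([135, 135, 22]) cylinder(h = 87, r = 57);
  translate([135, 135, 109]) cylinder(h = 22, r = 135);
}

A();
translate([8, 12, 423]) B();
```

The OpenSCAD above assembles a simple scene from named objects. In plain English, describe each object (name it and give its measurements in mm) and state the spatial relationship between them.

A is a simple wooden stool: a rectangular seat 324 mm (x) by 340 mm (y), 28 mm thick, top face at z = 423 mm, on four round legs, each 36 mm in diameter. The legs rest on z = 0, each leg's axis is inset half a diameter from the nearest pair of seat edges (so the leg's bounding box is flush with the corner).

B is a spool: two coaxial disc flanges of radius 135 mm and thickness 22 mm, joined by a core cylinder of radius 57 mm and height 87 mm. The lower flange rests on z = 0 and the three cylinders share a vertical axis.

The spool is on top of the stool.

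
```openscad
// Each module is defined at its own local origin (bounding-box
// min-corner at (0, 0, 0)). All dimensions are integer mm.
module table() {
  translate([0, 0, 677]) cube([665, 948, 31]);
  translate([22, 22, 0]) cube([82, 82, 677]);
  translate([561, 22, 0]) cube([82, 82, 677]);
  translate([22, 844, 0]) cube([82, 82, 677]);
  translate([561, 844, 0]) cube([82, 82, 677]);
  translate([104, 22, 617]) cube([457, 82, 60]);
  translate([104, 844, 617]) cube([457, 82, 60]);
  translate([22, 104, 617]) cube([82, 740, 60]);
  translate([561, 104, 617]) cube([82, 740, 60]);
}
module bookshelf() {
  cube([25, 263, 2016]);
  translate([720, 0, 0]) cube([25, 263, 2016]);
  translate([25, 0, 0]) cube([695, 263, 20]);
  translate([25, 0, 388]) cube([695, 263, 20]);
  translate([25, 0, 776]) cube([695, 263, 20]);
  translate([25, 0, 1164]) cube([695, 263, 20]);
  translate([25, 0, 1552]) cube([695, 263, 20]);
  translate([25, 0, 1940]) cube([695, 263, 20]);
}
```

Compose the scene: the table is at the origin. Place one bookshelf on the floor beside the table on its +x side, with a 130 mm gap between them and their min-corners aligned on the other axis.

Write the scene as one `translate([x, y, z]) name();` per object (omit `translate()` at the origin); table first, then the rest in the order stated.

table();
translate([795, 0, 0]) bookshelf();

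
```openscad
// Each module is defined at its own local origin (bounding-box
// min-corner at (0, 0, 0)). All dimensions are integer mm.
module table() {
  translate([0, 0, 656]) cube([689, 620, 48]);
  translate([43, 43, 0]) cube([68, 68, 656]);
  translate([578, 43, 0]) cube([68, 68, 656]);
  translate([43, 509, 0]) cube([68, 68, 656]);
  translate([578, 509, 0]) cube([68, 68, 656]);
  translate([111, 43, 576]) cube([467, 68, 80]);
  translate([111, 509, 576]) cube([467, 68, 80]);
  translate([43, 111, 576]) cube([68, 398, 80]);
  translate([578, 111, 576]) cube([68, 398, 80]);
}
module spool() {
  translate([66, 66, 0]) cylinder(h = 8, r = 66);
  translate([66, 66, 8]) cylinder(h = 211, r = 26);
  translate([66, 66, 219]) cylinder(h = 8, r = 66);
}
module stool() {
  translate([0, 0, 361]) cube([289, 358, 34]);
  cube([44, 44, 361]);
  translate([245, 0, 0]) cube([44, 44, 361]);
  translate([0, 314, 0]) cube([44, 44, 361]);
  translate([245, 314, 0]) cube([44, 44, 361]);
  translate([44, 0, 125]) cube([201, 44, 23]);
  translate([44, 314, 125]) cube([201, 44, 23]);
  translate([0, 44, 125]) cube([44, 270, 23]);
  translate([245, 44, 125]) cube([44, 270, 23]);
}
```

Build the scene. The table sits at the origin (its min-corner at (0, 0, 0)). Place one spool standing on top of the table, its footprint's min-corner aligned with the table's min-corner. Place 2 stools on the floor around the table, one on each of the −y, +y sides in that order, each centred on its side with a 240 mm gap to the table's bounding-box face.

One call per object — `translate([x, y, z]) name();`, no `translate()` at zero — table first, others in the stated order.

table();
translate([0, 0, 704]) spool();
translate([200, -598, 0]) stool();
translate([200, 860, 0]) stool();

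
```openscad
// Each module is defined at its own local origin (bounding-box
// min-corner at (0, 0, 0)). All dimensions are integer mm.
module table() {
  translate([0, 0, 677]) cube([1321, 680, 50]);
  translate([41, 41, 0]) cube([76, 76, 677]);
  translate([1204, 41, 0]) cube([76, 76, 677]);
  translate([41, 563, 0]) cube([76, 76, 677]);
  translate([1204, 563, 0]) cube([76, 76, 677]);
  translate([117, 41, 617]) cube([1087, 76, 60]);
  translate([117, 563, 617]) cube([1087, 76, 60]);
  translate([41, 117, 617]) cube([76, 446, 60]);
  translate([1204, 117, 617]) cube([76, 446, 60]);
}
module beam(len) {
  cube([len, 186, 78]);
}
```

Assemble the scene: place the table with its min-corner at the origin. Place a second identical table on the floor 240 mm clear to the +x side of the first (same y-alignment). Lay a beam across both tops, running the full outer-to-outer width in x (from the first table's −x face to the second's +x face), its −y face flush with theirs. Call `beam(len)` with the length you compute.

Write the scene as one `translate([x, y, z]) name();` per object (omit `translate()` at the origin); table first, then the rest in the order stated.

table();
translate([1561, 0, 0]) table();
translate([0, 0, 727]) beam(2882);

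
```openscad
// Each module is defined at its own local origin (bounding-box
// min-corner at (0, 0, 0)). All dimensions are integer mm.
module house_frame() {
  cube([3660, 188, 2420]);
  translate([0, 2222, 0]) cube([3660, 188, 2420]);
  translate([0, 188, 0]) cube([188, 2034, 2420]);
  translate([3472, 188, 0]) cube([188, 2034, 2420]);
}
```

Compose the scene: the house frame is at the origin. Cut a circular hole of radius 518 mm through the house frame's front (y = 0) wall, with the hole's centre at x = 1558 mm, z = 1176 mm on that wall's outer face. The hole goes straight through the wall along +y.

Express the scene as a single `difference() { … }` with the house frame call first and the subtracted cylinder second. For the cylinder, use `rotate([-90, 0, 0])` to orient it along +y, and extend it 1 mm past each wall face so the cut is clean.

difference() {
  house_frame();
  translate([1558, -1, 1176]) rotate([-90, 0, 0]) cylinder(h = 190, r = 518);
}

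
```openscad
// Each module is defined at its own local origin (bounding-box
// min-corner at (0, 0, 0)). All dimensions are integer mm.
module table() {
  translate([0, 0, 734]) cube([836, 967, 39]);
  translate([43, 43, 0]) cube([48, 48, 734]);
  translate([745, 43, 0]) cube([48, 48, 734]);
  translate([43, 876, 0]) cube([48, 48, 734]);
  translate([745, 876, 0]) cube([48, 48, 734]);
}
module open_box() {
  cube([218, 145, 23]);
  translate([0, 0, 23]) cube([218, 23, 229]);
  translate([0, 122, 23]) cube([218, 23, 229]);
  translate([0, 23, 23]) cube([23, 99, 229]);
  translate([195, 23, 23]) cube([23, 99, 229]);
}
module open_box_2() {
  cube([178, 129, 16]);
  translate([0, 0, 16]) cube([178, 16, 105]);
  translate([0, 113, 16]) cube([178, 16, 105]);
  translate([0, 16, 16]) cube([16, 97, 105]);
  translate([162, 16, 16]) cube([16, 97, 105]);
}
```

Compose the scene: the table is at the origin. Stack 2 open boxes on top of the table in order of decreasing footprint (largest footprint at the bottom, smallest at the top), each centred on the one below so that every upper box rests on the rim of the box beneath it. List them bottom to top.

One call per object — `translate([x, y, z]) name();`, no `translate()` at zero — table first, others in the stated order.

table();
translate([309, 411, 773]) open_box();
translate([329, 419, 1025]) open_box_2();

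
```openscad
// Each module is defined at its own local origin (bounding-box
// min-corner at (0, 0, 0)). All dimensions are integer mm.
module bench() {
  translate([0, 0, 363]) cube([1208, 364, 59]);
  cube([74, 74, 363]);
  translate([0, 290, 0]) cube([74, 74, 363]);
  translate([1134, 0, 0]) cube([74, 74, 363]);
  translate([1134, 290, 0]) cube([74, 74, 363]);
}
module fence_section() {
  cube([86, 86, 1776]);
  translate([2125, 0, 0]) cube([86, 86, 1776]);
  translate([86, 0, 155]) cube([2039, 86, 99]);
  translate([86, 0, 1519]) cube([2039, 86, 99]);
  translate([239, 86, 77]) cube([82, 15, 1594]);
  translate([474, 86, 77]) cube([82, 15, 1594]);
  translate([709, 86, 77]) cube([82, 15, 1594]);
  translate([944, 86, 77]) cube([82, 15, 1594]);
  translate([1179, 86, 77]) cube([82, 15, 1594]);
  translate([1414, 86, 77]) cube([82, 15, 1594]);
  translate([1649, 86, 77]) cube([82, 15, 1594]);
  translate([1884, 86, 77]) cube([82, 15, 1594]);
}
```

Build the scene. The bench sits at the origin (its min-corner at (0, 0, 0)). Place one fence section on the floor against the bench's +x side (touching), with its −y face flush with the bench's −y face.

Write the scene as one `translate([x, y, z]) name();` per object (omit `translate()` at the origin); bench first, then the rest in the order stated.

bench();
translate([1208, 0, 0]) fence_section();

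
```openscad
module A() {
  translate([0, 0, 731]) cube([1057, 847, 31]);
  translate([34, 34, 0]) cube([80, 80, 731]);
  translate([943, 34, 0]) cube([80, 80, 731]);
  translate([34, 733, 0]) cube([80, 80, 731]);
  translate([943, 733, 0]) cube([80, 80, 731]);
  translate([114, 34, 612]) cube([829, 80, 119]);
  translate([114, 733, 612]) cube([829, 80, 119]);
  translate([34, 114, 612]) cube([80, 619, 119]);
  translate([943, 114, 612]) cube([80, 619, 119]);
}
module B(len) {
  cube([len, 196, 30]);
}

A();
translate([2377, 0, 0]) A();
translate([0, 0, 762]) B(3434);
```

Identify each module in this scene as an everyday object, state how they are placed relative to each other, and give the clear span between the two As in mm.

Second table starts at x = 2377; first ends at x = 1057; clear span = 2377 − 1057 = 1320 mm.

A is a table. B is a beam. A beam spans the tops of two tables. The clear span between the two tables is 1320 mm.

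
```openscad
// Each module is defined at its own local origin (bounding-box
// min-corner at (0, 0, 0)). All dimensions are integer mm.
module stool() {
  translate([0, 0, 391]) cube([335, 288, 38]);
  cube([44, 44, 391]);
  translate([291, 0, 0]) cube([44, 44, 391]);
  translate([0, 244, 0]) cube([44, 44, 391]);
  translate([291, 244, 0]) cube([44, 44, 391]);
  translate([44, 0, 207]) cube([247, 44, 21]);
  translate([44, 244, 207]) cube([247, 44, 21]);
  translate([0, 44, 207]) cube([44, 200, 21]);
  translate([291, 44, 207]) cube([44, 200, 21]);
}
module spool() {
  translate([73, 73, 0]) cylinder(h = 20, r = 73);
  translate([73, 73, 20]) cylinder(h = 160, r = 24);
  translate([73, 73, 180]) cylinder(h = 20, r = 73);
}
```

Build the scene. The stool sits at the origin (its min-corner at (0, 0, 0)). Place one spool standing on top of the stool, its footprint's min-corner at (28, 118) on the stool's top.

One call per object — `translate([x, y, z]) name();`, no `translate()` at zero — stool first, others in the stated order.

stool();
translate([28, 118, 429]) spool();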